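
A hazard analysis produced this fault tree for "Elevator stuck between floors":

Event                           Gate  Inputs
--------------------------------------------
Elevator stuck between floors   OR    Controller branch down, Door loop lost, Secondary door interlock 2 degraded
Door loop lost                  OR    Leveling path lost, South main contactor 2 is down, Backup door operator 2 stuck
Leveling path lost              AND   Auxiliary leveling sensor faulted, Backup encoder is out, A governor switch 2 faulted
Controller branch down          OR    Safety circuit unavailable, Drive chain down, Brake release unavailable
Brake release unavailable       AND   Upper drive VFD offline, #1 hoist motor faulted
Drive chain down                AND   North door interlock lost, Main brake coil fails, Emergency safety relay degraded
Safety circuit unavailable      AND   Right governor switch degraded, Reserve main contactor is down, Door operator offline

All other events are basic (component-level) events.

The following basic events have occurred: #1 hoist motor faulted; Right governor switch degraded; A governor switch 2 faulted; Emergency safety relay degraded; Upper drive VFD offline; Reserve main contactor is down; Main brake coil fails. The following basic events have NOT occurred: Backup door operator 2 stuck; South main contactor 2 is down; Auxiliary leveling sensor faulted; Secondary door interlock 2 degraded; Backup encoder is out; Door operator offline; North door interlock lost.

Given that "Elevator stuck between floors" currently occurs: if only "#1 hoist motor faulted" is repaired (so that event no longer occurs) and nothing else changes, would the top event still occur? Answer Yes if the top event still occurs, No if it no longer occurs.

No

Counterfactual: set "#1 hoist motor faulted" to not occurred.
Safety circuit unavailable [AND]: Right governor switch degraded=occurs, Reserve main contactor is down=occurs, Door operator offline=not → not all inputs occur → does not occur.
Drive chain down [AND]: North door interlock lost=not, Main brake coil fails=occurs, Emergency safety relay degraded=occurs → not all inputs occur → does not occur.
Brake release unavailable [AND]: Upper drive VFD offline=occurs, #1 hoist motor faulted=not → not all inputs occur → does not occur.
Controller branch down [OR]: Safety circuit unavailable=not, Drive chain down=not, Brake release unavailable=not → no input occurs → does not occur.
Leveling path lost [AND]: Auxiliary leveling sensor faulted=not, Backup encoder is out=not, A governor switch 2 faulted=occurs → not all inputs occur → does not occur.
Door loop lost [OR]: Leveling path lost=not, South main contactor 2 is down=not, Backup door operator 2 stuck=not → no input occurs → does not occur.
Elevator stuck between floors [OR]: Controller branch down=not, Door loop lost=not, Secondary door interlock 2 degraded=not → no input occurs → does not occur.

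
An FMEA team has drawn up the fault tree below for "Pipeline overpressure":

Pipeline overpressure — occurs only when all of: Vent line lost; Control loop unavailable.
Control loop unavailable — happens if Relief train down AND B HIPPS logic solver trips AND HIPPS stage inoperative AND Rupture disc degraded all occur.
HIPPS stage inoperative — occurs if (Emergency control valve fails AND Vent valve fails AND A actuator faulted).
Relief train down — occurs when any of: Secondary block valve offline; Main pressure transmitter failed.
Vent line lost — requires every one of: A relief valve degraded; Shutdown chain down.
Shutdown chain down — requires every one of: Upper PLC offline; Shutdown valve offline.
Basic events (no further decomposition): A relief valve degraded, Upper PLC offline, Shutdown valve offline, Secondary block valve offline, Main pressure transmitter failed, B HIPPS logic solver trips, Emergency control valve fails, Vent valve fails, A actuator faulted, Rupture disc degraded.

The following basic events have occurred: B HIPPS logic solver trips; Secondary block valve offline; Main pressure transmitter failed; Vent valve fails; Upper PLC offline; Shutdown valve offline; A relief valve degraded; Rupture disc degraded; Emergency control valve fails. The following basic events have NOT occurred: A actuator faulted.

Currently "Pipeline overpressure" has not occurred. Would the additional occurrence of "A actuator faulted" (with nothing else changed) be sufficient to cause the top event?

Yes

Counterfactual: set "A actuator faulted" to occurred.
Shutdown chain down [AND]: Upper PLC offline=occurs, Shutdown valve offline=occurs → all inputs occur → occurs.
Vent line lost [AND]: A relief valve degraded=occurs, Shutdown chain down=occurs → all inputs occur → occurs.
Relief train down [OR]: Secondary block valve offline=occurs, Main pressure transmitter failed=occurs → at least one input occurs → occurs.
HIPPS stage inoperative [AND]: Emergency control valve fails=occurs, Vent valve fails=occurs, A actuator faulted=occurs → all inputs occur → occurs.
Control loop unavailable [AND]: Relief train down=occurs, B HIPPS logic solver trips=occurs, HIPPS stage inoperative=occurs, Rupture disc degraded=occurs → all inputs occur → occurs.
Pipeline overpressure [AND]: Vent line lost=occurs, Control loop unavailable=occurs → all inputs occur → occurs.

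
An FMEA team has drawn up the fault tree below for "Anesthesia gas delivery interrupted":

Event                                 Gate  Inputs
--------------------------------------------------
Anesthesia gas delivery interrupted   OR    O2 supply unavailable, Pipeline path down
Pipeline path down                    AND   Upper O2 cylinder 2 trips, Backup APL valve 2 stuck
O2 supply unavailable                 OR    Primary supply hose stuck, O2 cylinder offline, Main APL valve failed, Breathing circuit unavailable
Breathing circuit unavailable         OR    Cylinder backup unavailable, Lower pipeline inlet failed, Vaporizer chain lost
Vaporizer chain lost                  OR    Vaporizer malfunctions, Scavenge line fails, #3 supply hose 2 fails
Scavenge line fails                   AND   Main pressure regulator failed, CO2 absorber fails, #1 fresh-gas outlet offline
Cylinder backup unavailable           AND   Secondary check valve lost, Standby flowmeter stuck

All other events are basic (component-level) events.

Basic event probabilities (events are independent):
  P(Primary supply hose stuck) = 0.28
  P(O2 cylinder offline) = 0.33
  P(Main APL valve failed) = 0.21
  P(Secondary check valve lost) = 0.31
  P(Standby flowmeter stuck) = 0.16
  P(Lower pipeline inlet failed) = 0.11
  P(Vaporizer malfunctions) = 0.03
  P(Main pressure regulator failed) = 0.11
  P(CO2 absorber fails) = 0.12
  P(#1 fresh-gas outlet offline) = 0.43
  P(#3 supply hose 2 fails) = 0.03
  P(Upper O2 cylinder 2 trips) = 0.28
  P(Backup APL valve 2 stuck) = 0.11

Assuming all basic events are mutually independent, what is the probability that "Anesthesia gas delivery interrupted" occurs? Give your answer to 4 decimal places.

P(Cylinder backup unavailable) [AND] = 0.31 × 0.16 = 0.049600
P(Scavenge line fails) [AND] = 0.11 × 0.12 × 0.43 = 0.005676
P(Vaporizer chain lost) [OR] = 1 − (1−0.03) × (1−0.005676) × (1−0.03) = 0.064441
P(Breathing circuit unavailable) [OR] = 1 − (1−0.049600) × (1−0.11) × (1−0.064441) = 0.208652
P(O2 supply unavailable) [OR] = 1 − (1−0.28) × (1−0.33) × (1−0.21) × (1−0.208652) = 0.698420
P(Pipeline path down) [AND] = 0.28 × 0.11 = 0.030800
P(Anesthesia gas delivery interrupted) [OR] = 1 − (1−0.698420) × (1−0.030800) = 0.707709
Rounded to 4 decimal places: P(Anesthesia gas delivery interrupted) ≈ 0.7077.

0.7077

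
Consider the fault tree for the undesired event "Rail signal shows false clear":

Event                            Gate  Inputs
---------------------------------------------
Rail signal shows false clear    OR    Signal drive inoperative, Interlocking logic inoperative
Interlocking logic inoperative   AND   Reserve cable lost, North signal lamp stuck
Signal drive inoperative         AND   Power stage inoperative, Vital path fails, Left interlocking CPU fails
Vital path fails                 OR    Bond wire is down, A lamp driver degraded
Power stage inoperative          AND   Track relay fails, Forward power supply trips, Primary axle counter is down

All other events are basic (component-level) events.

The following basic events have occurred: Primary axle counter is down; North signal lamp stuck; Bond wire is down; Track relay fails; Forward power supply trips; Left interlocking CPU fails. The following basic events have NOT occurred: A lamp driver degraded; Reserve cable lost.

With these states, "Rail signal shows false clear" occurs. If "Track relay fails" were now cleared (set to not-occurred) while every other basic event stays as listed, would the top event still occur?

No

Counterfactual: set "Track relay fails" to not occurred.
Power stage inoperative [AND]: Track relay fails=not, Forward power supply trips=occurs, Primary axle counter is down=occurs → not all inputs occur → does not occur.
Vital path fails [OR]: Bond wire is down=occurs, A lamp driver degraded=not → at least one input occurs → occurs.
Signal drive inoperative [AND]: Power stage inoperative=not, Vital path fails=occurs, Left interlocking CPU fails=occurs → not all inputs occur → does not occur.
Interlocking logic inoperative [AND]: Reserve cable lost=not, North signal lamp stuck=occurs → not all inputs occur → does not occur.
Rail signal shows false clear [OR]: Signal drive inoperative=not, Interlocking logic inoperative=not → no input occurs → does not occur.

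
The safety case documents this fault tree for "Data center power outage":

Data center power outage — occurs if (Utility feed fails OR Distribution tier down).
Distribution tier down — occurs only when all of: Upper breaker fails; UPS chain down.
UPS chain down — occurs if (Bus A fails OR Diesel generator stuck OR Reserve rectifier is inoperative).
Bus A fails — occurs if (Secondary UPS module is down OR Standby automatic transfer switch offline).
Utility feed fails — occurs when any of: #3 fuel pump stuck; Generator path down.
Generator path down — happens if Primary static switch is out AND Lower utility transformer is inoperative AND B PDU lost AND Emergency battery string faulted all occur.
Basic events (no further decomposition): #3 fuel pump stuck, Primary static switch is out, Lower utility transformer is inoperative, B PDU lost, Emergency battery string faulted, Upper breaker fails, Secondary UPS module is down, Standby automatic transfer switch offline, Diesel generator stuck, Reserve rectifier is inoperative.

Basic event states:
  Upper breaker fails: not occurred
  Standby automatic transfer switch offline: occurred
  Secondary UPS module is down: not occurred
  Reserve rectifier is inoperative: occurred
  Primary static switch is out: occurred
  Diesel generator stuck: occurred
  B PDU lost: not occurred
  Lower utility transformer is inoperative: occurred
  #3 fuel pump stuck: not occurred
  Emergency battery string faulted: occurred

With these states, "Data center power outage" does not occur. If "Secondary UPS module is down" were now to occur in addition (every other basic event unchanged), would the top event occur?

Counterfactual: set "Secondary UPS module is down" to occurred.
Generator path down [AND]: Primary static switch is out=occurs, Lower utility transformer is inoperative=occurs, B PDU lost=not, Emergency battery string faulted=occurs → not all inputs occur → does not occur.
Utility feed fails [OR]: #3 fuel pump stuck=not, Generator path down=not → no input occurs → does not occur.
Bus A fails [OR]: Secondary UPS module is down=occurs, Standby automatic transfer switch offline=occurs → at least one input occurs → occurs.
UPS chain down [OR]: Bus A fails=occurs, Diesel generator stuck=occurs, Reserve rectifier is inoperative=occurs → at least one input occurs → occurs.
Distribution tier down [AND]: Upper breaker fails=not, UPS chain down=occurs → not all inputs occur → does not occur.
Data center power outage [OR]: Utility feed fails=not, Distribution tier down=not → no input occurs → does not occur.

No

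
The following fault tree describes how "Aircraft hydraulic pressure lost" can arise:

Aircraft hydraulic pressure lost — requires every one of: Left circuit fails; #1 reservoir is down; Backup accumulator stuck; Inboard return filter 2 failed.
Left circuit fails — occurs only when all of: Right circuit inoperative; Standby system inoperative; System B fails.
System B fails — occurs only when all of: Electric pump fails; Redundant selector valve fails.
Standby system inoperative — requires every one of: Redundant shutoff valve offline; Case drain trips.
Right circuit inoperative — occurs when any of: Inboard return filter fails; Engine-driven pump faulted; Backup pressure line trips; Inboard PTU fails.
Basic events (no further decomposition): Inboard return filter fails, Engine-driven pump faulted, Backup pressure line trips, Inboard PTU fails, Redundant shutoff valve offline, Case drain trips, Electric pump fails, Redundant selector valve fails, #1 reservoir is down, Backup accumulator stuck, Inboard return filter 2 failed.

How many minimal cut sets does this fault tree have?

Right circuit inoperative [OR]: union of children's cut sets → 4 cut set(s).
Standby system inoperative [AND]: one cut set from each child combined → 1 × 1 = 1 cut set(s).
System B fails [AND]: one cut set from each child combined → 1 × 1 = 1 cut set(s).
Left circuit fails [AND]: one cut set from each child combined → 4 × 1 × 1 = 4 cut set(s).
Aircraft hydraulic pressure lost [AND]: one cut set from each child combined → 4 × 1 × 1 × 1 = 4 cut set(s).
Minimal cut sets: {#1 reservoir is down, Backup accumulator stuck, Case drain trips, Electric pump fails, Inboard return filter 2 failed, Inboard return filter fails, Redundant selector valve fails, Redundant shutoff valve offline}; {#1 reservoir is down, Backup accumulator stuck, Case drain trips, Electric pump fails, Engine-driven pump faulted, Inboard return filter 2 failed, Redundant selector valve fails, Redundant shutoff valve offline}; {#1 reservoir is down, Backup accumulator stuck, Backup pressure line trips, Case drain trips, Electric pump fails, Inboard return filter 2 failed, Redundant selector valve fails, Redundant shutoff valve offline}; {#1 reservoir is down, Backup accumulator stuck, Case drain trips, Electric pump fails, Inboard PTU fails, Inboard return filter 2 failed, Redundant selector valve fails, Redundant shutoff valve offline}.

4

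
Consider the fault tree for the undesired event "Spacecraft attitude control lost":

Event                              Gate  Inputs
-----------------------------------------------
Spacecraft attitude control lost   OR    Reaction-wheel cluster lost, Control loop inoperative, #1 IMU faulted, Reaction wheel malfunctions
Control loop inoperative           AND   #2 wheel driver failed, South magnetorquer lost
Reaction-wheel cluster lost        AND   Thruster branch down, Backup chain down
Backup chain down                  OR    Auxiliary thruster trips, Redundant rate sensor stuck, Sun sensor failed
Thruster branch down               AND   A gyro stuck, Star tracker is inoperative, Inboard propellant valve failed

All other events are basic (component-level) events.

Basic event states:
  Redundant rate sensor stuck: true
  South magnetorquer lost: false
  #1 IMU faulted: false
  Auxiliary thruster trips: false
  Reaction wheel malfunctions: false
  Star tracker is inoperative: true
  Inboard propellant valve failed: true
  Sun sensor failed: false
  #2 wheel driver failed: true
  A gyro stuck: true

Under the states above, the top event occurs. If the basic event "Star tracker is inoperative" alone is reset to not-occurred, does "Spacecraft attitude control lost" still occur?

Counterfactual: set "Star tracker is inoperative" to not occurred.
Thruster branch down [AND]: A gyro stuck=occurs, Star tracker is inoperative=not, Inboard propellant valve failed=occurs → not all inputs occur → does not occur.
Backup chain down [OR]: Auxiliary thruster trips=not, Redundant rate sensor stuck=occurs, Sun sensor failed=not → at least one input occurs → occurs.
Reaction-wheel cluster lost [AND]: Thruster branch down=not, Backup chain down=occurs → not all inputs occur → does not occur.
Control loop inoperative [AND]: #2 wheel driver failed=occurs, South magnetorquer lost=not → not all inputs occur → does not occur.
Spacecraft attitude control lost [OR]: Reaction-wheel cluster lost=not, Control loop inoperative=not, #1 IMU faulted=not, Reaction wheel malfunctions=not → no input occurs → does not occur.

No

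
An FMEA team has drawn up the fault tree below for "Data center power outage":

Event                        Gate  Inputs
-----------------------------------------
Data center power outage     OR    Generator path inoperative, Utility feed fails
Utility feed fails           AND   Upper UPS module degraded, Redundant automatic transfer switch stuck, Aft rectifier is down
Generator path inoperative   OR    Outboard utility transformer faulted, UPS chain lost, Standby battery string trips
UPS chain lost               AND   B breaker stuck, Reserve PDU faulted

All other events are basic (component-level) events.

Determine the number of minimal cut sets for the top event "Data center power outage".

4

UPS chain lost [AND]: one cut set from each child combined → 1 × 1 = 1 cut set(s).
Generator path inoperative [OR]: union of children's cut sets → 3 cut set(s).
Utility feed fails [AND]: one cut set from each child combined → 1 × 1 × 1 = 1 cut set(s).
Data center power outage [OR]: union of children's cut sets → 4 cut set(s).
Minimal cut sets: {Outboard utility transformer faulted}; {B breaker stuck, Reserve PDU faulted}; {Standby battery string trips}; {Aft rectifier is down, Redundant automatic transfer switch stuck, Upper UPS module degraded}.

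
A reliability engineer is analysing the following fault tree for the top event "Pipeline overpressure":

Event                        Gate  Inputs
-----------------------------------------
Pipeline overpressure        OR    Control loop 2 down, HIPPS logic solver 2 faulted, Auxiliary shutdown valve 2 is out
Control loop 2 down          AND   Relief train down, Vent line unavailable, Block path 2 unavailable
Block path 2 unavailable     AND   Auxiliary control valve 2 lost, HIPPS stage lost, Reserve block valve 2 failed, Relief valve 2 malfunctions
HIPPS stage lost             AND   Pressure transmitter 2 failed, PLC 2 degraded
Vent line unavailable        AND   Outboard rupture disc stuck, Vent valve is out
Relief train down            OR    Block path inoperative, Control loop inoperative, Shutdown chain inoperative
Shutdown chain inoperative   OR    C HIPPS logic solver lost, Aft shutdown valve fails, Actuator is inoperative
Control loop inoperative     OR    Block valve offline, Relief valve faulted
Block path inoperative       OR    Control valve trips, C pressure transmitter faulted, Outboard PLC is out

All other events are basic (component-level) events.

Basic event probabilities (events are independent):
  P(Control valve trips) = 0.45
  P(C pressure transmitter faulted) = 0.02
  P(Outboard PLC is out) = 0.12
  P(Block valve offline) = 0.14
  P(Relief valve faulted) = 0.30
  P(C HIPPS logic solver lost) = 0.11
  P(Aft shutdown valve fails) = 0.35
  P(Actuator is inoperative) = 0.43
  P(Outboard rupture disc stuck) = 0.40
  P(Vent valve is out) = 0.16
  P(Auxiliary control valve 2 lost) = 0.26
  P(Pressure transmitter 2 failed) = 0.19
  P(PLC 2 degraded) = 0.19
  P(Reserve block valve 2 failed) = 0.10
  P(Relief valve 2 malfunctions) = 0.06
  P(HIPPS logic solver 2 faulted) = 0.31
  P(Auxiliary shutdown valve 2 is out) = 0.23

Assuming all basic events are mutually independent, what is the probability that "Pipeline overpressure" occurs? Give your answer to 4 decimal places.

0.4687

P(Block path inoperative) [OR] = 1 − (1−0.45) × (1−0.02) × (1−0.12) = 0.525680
P(Control loop inoperative) [OR] = 1 − (1−0.14) × (1−0.30) = 0.398000
P(Shutdown chain inoperative) [OR] = 1 − (1−0.11) × (1−0.35) × (1−0.43) = 0.670255
P(Relief train down) [OR] = 1 − (1−0.525680) × (1−0.398000) × (1−0.670255) = 0.905844
P(Vent line unavailable) [AND] = 0.40 × 0.16 = 0.064000
P(HIPPS stage lost) [AND] = 0.19 × 0.19 = 0.036100
P(Block path 2 unavailable) [AND] = 0.26 × 0.036100 × 0.10 × 0.06 = 0.000056
P(Control loop 2 down) [AND] = 0.905844 × 0.064000 × 0.000056 = 0.000003
P(Pipeline overpressure) [OR] = 1 − (1−0.000003) × (1−0.31) × (1−0.23) = 0.468702
Rounded to 4 decimal places: P(Pipeline overpressure) ≈ 0.4687.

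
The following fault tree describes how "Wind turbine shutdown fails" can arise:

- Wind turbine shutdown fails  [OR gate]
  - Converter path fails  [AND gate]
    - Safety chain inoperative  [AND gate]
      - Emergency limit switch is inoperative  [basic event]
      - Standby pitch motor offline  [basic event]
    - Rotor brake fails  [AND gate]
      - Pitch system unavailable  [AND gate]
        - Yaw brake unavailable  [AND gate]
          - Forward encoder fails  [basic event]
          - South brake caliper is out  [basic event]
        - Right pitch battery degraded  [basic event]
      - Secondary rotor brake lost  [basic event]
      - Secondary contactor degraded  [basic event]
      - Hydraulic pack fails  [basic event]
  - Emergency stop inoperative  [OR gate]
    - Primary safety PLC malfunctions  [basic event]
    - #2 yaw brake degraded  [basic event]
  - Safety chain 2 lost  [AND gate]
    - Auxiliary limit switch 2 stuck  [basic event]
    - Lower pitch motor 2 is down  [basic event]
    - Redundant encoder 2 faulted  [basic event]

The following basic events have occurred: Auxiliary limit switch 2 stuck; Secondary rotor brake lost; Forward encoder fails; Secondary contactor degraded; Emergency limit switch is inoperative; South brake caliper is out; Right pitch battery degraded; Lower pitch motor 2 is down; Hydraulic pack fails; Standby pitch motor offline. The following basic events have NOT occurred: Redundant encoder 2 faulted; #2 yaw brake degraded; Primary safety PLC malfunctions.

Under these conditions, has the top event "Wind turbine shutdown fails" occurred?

Safety chain inoperative [AND]: Emergency limit switch is inoperative=occurs, Standby pitch motor offline=occurs → all inputs occur → occurs.
Yaw brake unavailable [AND]: Forward encoder fails=occurs, South brake caliper is out=occurs → all inputs occur → occurs.
Pitch system unavailable [AND]: Yaw brake unavailable=occurs, Right pitch battery degraded=occurs → all inputs occur → occurs.
Rotor brake fails [AND]: Pitch system unavailable=occurs, Secondary rotor brake lost=occurs, Secondary contactor degraded=occurs, Hydraulic pack fails=occurs → all inputs occur → occurs.
Converter path fails [AND]: Safety chain inoperative=occurs, Rotor brake fails=occurs → all inputs occur → occurs.
Emergency stop inoperative [OR]: Primary safety PLC malfunctions=not, #2 yaw brake degraded=not → no input occurs → does not occur.
Safety chain 2 lost [AND]: Auxiliary limit switch 2 stuck=occurs, Lower pitch motor 2 is down=occurs, Redundant encoder 2 faulted=not → not all inputs occur → does not occur.
Wind turbine shutdown fails [OR]: Converter path fails=occurs, Emergency stop inoperative=not, Safety chain 2 lost=not → at least one input occurs → occurs.

Yes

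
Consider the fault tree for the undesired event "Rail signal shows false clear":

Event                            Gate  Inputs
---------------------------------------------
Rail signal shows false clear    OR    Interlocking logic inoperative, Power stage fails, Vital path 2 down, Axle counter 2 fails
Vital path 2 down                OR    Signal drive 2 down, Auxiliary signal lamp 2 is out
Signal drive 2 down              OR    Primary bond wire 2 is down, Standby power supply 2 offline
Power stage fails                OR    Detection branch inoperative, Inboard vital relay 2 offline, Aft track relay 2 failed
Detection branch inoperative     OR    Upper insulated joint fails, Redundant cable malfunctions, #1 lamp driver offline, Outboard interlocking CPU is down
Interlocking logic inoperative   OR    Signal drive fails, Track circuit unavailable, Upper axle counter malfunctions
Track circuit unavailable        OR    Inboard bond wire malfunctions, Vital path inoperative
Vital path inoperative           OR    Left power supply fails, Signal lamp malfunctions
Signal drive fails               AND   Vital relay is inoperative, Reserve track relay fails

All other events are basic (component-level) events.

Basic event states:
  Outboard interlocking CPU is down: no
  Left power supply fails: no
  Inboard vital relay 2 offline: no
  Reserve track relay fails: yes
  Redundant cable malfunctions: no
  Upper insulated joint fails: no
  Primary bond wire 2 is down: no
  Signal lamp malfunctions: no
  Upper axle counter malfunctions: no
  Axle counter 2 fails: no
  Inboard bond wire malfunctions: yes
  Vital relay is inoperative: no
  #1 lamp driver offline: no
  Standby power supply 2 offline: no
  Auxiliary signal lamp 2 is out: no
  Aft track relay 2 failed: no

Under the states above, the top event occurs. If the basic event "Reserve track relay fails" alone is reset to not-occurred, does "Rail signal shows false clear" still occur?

Counterfactual: set "Reserve track relay fails" to not occurred.
Signal drive fails [AND]: Vital relay is inoperative=not, Reserve track relay fails=not → not all inputs occur → does not occur.
Vital path inoperative [OR]: Left power supply fails=not, Signal lamp malfunctions=not → no input occurs → does not occur.
Track circuit unavailable [OR]: Inboard bond wire malfunctions=occurs, Vital path inoperative=not → at least one input occurs → occurs.
Interlocking logic inoperative [OR]: Signal drive fails=not, Track circuit unavailable=occurs, Upper axle counter malfunctions=not → at least one input occurs → occurs.
Detection branch inoperative [OR]: Upper insulated joint fails=not, Redundant cable malfunctions=not, #1 lamp driver offline=not, Outboard interlocking CPU is down=not → no input occurs → does not occur.
Power stage fails [OR]: Detection branch inoperative=not, Inboard vital relay 2 offline=not, Aft track relay 2 failed=not → no input occurs → does not occur.
Signal drive 2 down [OR]: Primary bond wire 2 is down=not, Standby power supply 2 offline=not → no input occurs → does not occur.
Vital path 2 down [OR]: Signal drive 2 down=not, Auxiliary signal lamp 2 is out=not → no input occurs → does not occur.
Rail signal shows false clear [OR]: Interlocking logic inoperative=occurs, Power stage fails=not, Vital path 2 down=not, Axle counter 2 fails=not → at least one input occurs → occurs.

Yes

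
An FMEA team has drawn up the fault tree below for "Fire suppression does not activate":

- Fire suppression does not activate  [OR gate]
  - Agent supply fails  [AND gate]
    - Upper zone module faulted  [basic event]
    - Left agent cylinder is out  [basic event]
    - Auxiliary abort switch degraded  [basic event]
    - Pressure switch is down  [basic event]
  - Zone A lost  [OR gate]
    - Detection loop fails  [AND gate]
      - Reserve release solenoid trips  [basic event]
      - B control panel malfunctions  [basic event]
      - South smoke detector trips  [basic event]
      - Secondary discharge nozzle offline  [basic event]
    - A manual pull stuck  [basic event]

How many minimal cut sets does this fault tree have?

3

Agent supply fails [AND]: one cut set from each child combined → 1 × 1 × 1 × 1 = 1 cut set(s).
Detection loop fails [AND]: one cut set from each child combined → 1 × 1 × 1 × 1 = 1 cut set(s).
Zone A lost [OR]: union of children's cut sets → 2 cut set(s).
Fire suppression does not activate [OR]: union of children's cut sets → 3 cut set(s).
Minimal cut sets: {Auxiliary abort switch degraded, Left agent cylinder is out, Pressure switch is down, Upper zone module faulted}; {B control panel malfunctions, Reserve release solenoid trips, Secondary discharge nozzle offline, South smoke detector trips}; {A manual pull stuck}.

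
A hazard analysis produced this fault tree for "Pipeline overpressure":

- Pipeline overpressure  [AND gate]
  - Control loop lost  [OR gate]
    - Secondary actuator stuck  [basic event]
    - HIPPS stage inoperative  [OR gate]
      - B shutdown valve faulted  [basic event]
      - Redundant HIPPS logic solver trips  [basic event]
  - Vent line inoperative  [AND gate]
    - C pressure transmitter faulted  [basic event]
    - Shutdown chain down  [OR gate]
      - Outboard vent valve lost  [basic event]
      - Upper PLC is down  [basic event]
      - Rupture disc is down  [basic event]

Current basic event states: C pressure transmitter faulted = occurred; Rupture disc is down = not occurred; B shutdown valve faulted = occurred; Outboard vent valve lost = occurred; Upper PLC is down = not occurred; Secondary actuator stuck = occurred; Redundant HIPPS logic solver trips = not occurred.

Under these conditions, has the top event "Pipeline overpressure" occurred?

HIPPS stage inoperative [OR]: B shutdown valve faulted=occurs, Redundant HIPPS logic solver trips=not → at least one input occurs → occurs.
Control loop lost [OR]: Secondary actuator stuck=occurs, HIPPS stage inoperative=occurs → at least one input occurs → occurs.
Shutdown chain down [OR]: Outboard vent valve lost=occurs, Upper PLC is down=not, Rupture disc is down=not → at least one input occurs → occurs.
Vent line inoperative [AND]: C pressure transmitter faulted=occurs, Shutdown chain down=occurs → all inputs occur → occurs.
Pipeline overpressure [AND]: Control loop lost=occurs, Vent line inoperative=occurs → all inputs occur → occurs.

Yes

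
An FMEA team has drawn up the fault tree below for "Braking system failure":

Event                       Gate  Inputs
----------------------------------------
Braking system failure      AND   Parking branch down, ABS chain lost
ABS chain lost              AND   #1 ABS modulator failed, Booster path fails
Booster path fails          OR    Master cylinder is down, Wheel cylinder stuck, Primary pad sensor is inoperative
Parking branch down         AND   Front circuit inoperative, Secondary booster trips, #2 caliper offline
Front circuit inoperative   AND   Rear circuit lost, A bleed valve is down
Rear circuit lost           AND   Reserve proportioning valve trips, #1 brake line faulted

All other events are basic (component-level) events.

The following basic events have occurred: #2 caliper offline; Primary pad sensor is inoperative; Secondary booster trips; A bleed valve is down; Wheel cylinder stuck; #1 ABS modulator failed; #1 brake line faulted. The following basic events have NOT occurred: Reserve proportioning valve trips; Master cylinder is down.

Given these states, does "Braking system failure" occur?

Rear circuit lost [AND]: Reserve proportioning valve trips=not, #1 brake line faulted=occurs → not all inputs occur → does not occur.
Front circuit inoperative [AND]: Rear circuit lost=not, A bleed valve is down=occurs → not all inputs occur → does not occur.
Parking branch down [AND]: Front circuit inoperative=not, Secondary booster trips=occurs, #2 caliper offline=occurs → not all inputs occur → does not occur.
Booster path fails [OR]: Master cylinder is down=not, Wheel cylinder stuck=occurs, Primary pad sensor is inoperative=occurs → at least one input occurs → occurs.
ABS chain lost [AND]: #1 ABS modulator failed=occurs, Booster path fails=occurs → all inputs occur → occurs.
Braking system failure [AND]: Parking branch down=not, ABS chain lost=occurs → not all inputs occur → does not occur.

No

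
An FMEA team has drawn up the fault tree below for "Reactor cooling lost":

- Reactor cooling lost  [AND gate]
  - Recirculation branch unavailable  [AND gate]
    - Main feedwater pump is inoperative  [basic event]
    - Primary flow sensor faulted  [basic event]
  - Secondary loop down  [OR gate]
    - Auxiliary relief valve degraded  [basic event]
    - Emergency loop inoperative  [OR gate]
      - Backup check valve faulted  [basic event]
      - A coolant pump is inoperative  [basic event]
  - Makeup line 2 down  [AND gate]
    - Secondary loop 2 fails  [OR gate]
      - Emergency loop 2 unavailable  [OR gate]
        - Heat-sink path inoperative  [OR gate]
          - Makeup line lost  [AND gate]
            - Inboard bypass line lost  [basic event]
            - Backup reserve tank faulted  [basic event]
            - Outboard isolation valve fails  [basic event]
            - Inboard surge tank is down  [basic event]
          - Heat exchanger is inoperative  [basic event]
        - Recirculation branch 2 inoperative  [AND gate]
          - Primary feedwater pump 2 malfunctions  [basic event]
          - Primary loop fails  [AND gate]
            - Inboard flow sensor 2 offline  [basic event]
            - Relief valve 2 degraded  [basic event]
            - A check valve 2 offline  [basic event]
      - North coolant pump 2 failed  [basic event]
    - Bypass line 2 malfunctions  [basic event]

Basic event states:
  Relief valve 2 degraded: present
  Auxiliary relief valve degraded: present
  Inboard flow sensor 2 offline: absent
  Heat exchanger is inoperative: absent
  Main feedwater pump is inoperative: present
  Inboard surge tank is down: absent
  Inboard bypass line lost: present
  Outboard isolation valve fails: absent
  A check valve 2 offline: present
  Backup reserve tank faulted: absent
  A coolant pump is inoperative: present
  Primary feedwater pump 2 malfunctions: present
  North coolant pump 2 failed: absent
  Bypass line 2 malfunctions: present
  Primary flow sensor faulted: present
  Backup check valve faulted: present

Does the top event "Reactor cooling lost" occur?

No

Recirculation branch unavailable [AND]: Main feedwater pump is inoperative=occurs, Primary flow sensor faulted=occurs → all inputs occur → occurs.
Emergency loop inoperative [OR]: Backup check valve faulted=occurs, A coolant pump is inoperative=occurs → at least one input occurs → occurs.
Secondary loop down [OR]: Auxiliary relief valve degraded=occurs, Emergency loop inoperative=occurs → at least one input occurs → occurs.
Makeup line lost [AND]: Inboard bypass line lost=occurs, Backup reserve tank faulted=not, Outboard isolation valve fails=not, Inboard surge tank is down=not → not all inputs occur → does not occur.
Heat-sink path inoperative [OR]: Makeup line lost=not, Heat exchanger is inoperative=not → no input occurs → does not occur.
Primary loop fails [AND]: Inboard flow sensor 2 offline=not, Relief valve 2 degraded=occurs, A check valve 2 offline=occurs → not all inputs occur → does not occur.
Recirculation branch 2 inoperative [AND]: Primary feedwater pump 2 malfunctions=occurs, Primary loop fails=not → not all inputs occur → does not occur.
Emergency loop 2 unavailable [OR]: Heat-sink path inoperative=not, Recirculation branch 2 inoperative=not → no input occurs → does not occur.
Secondary loop 2 fails [OR]: Emergency loop 2 unavailable=not, North coolant pump 2 failed=not → no input occurs → does not occur.
Makeup line 2 down [AND]: Secondary loop 2 fails=not, Bypass line 2 malfunctions=occurs → not all inputs occur → does not occur.
Reactor cooling lost [AND]: Recirculation branch unavailable=occurs, Secondary loop down=occurs, Makeup line 2 down=not → not all inputs occur → does not occur.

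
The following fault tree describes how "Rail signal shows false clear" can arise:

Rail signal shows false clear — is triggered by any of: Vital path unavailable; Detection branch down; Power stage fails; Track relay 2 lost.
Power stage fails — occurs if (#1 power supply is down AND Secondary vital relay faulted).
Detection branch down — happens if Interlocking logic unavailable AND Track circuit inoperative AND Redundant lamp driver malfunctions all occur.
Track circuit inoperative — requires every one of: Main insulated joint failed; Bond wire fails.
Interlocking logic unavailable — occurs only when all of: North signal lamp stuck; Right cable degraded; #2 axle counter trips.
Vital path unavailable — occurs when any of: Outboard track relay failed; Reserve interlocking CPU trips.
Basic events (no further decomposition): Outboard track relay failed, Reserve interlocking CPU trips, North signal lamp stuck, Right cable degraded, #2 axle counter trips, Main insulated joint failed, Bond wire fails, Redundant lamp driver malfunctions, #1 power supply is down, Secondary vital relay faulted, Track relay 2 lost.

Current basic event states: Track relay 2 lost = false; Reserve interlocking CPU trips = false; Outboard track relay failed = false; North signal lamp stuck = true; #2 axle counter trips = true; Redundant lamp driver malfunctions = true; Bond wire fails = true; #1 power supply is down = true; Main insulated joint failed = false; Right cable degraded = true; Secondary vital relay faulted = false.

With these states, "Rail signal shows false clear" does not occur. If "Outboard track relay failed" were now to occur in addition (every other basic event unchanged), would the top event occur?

Counterfactual: set "Outboard track relay failed" to occurred.
Vital path unavailable [OR]: Outboard track relay failed=occurs, Reserve interlocking CPU trips=not → at least one input occurs → occurs.
Interlocking logic unavailable [AND]: North signal lamp stuck=occurs, Right cable degraded=occurs, #2 axle counter trips=occurs → all inputs occur → occurs.
Track circuit inoperative [AND]: Main insulated joint failed=not, Bond wire fails=occurs → not all inputs occur → does not occur.
Detection branch down [AND]: Interlocking logic unavailable=occurs, Track circuit inoperative=not, Redundant lamp driver malfunctions=occurs → not all inputs occur → does not occur.
Power stage fails [AND]: #1 power supply is down=occurs, Secondary vital relay faulted=not → not all inputs occur → does not occur.
Rail signal shows false clear [OR]: Vital path unavailable=occurs, Detection branch down=not, Power stage fails=not, Track relay 2 lost=not → at least one input occurs → occurs.

Yes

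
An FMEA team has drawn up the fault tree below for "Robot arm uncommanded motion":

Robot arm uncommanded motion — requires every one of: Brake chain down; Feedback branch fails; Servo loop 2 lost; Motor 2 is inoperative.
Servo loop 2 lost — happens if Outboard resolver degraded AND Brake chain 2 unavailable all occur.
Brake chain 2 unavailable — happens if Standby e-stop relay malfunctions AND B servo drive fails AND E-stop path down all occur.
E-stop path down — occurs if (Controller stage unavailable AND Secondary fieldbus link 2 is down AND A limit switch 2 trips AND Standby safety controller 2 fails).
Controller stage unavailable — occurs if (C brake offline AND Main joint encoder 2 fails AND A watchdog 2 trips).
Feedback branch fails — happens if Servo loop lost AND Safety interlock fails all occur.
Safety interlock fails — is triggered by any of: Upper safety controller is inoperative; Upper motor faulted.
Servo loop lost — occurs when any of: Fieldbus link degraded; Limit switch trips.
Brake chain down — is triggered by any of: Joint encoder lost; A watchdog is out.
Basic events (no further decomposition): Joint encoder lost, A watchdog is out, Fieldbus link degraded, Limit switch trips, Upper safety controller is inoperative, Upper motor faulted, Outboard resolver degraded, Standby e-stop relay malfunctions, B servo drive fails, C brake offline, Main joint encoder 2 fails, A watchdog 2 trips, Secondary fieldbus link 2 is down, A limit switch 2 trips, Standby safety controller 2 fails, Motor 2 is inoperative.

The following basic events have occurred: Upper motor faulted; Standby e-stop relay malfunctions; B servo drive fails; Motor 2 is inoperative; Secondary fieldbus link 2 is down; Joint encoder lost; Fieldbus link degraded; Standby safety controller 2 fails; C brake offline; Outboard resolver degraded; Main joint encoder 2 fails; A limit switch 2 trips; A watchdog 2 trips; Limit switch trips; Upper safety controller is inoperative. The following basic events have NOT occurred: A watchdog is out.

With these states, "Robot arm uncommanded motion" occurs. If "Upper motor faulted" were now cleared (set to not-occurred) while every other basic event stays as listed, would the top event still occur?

Yes

Counterfactual: set "Upper motor faulted" to not occurred.
Brake chain down [OR]: Joint encoder lost=occurs, A watchdog is out=not → at least one input occurs → occurs.
Servo loop lost [OR]: Fieldbus link degraded=occurs, Limit switch trips=occurs → at least one input occurs → occurs.
Safety interlock fails [OR]: Upper safety controller is inoperative=occurs, Upper motor faulted=not → at least one input occurs → occurs.
Feedback branch fails [AND]: Servo loop lost=occurs, Safety interlock fails=occurs → all inputs occur → occurs.
Controller stage unavailable [AND]: C brake offline=occurs, Main joint encoder 2 fails=occurs, A watchdog 2 trips=occurs → all inputs occur → occurs.
E-stop path down [AND]: Controller stage unavailable=occurs, Secondary fieldbus link 2 is down=occurs, A limit switch 2 trips=occurs, Standby safety controller 2 fails=occurs → all inputs occur → occurs.
Brake chain 2 unavailable [AND]: Standby e-stop relay malfunctions=occurs, B servo drive fails=occurs, E-stop path down=occurs → all inputs occur → occurs.
Servo loop 2 lost [AND]: Outboard resolver degraded=occurs, Brake chain 2 unavailable=occurs → all inputs occur → occurs.
Robot arm uncommanded motion [AND]: Brake chain down=occurs, Feedback branch fails=occurs, Servo loop 2 lost=occurs, Motor 2 is inoperative=occurs → all inputs occur → occurs.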